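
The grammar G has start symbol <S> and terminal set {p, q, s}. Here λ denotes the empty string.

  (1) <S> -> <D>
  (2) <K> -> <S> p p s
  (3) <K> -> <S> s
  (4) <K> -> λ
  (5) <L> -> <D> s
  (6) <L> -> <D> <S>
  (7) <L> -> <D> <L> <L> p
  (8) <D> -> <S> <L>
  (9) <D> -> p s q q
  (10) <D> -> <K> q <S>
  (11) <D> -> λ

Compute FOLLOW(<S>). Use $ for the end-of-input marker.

{$, p, q, s}

FIRST(<S>): from <S>-><D> we get {λ, p, q, s}. So FIRST(<S>) = {λ, p, q, s}.
FIRST(<K>): from <K>-><S> p p s we get {p, q, s}; from <K>-><S> s we get {p, q, s}; from <K>->λ we get {λ}. So FIRST(<K>) = {λ, p, q, s}.
FIRST(<L>): from <L>-><D> s we get {p, q, s}; from <L>-><D> <S> we get {λ, p, q, s}; from <L>-><D> <L> <L> p we get {p, q, s}. So FIRST(<L>) = {λ, p, q, s}.
FIRST(<D>): from <D>-><S> <L> we get {λ, p, q, s}; from <D>->p s q q we get {p}; from <D>-><K> q <S> we get {p, q, s}; from <D>->λ we get {λ}. So FIRST(<D>) = {λ, p, q, s}.
FOLLOW(<S>) includes $ since <S> is the start symbol.
FOLLOW(<K>): in <D>-><K> q <S>, <K> is followed by q <S> with FIRST {q}. Thus FOLLOW(<K>) = {q}.
FOLLOW(<S>): in <K>-><S> p p s, <S> is followed by p p s with FIRST {p}; in <K>-><S> s, <S> is followed by s with FIRST {s}; in <L>-><D> <S>, the suffix after <S> is empty, so FOLLOW(<S>) ⊇ FOLLOW(<L>) = {$, p, q, s}; in <D>-><S> <L>, <S> is followed by <L> with FIRST {λ, p, q, s}; in <D>-><S> <L>, the suffix after <S> is nullable, so FOLLOW(<S>) ⊇ FOLLOW(<D>) = {$, p, q, s}; in <D>-><K> q <S>, the suffix after <S> is empty, so FOLLOW(<S>) ⊇ FOLLOW(<D>) = {$, p, q, s}. Thus FOLLOW(<S>) = {$, p, q, s}.
FOLLOW(<L>): in <L>-><D> <L> <L> p (occurrence 1), <L> is followed by <L> p with FIRST {p, q, s}; in <L>-><D> <L> <L> p (occurrence 2), <L> is followed by p with FIRST {p}; in <D>-><S> <L>, the suffix after <L> is empty, so FOLLOW(<L>) ⊇ FOLLOW(<D>) = {$, p, q, s}. Thus FOLLOW(<L>) = {$, p, q, s}.
FOLLOW(<D>): in <S>-><D>, the suffix after <D> is empty, so FOLLOW(<D>) ⊇ FOLLOW(<S>) = {$, p, q, s}; in <L>-><D> s, <D> is followed by s with FIRST {s}; in <L>-><D> <S>, <D> is followed by <S> with FIRST {λ, p, q, s}; in <L>-><D> <S>, the suffix after <D> is nullable, so FOLLOW(<D>) ⊇ FOLLOW(<L>) = {$, p, q, s}; in <L>-><D> <L> <L> p, <D> is followed by <L> <L> p with FIRST {p, q, s}. Thus FOLLOW(<D>) = {$, p, q, s}.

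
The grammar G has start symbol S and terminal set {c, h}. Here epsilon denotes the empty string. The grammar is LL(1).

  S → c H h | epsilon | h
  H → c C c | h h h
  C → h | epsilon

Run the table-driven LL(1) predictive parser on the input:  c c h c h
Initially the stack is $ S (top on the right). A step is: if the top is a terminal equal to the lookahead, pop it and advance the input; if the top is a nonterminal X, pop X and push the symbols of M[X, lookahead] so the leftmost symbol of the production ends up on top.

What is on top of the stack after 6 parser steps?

step 1: stack=$ S  input=c c h c h $  — expand S → c H h
step 2: stack=$ h H c  input=c c h c h $  — match c
step 3: stack=$ h H  input=c h c h $  — expand H → c C c
step 4: stack=$ h c C c  input=c h c h $  — match c
step 5: stack=$ h c C  input=h c h $  — expand C → h
step 6: stack=$ h c h  input=h c h $  — match h
Stack after step 6: $ h c (top = c).

c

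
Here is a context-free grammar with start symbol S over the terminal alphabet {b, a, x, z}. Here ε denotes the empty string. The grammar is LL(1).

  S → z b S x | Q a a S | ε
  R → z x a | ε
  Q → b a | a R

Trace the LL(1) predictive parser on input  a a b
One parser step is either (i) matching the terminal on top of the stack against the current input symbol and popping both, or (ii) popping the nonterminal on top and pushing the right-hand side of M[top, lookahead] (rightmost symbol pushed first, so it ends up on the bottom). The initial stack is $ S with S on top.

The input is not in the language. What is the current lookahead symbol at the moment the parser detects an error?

step 1: stack=$ S  input=a a b $  — expand S → Q a a S
step 2: stack=$ S a a Q  input=a a b $  — expand Q → a R
step 3: stack=$ S a a R a  input=a a b $  — match a
step 4: stack=$ S a a R  input=a b $  — expand R → ε
step 5: stack=$ S a a  input=a b $  — match a
step 6: stack=$ S a  input=b $  — error: top is terminal a but lookahead is b

b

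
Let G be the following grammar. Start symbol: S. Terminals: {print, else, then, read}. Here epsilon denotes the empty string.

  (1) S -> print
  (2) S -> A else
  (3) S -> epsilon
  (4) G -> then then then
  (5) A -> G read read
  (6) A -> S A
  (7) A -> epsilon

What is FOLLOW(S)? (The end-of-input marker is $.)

{$, else, print, then}

FIRST(G): from G->then then then we get {then}. So FIRST(G) = {then}.
FIRST(S): from S->print we get {print}; from S->A else we get {else, print, then}; from S->epsilon we get {epsilon}. So FIRST(S) = {epsilon, else, print, then}.
FIRST(A): from A->G read read we get {then}; from A->S A we get {epsilon, else, print, then}; from A->epsilon we get {epsilon}. So FIRST(A) = {epsilon, else, print, then}.
FOLLOW(S) includes $ since S is the start symbol.
FOLLOW(G): in A->G read read, G is followed by read read with FIRST {read}. Thus FOLLOW(G) = {read}.
FOLLOW(A): in S->A else, A is followed by else with FIRST {else}; in A->S A, the suffix after A is empty (adds nothing new). Thus FOLLOW(A) = {else}.
FOLLOW(S): in A->S A, S is followed by A with FIRST {epsilon, else, print, then}; in A->S A, the suffix after S is nullable, so FOLLOW(S) ⊇ FOLLOW(A) = {else}. Thus FOLLOW(S) = {$, else, print, then}.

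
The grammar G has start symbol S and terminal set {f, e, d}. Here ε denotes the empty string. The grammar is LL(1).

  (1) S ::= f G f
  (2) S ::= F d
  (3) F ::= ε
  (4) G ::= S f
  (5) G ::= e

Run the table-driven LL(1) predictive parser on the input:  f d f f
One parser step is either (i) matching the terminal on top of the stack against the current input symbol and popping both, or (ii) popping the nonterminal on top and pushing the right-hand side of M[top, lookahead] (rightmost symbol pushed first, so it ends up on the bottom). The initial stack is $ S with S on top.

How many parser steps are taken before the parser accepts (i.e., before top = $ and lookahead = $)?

     Stack      Input      Action
  1  $ S        f d f f $  expand S ::= f G f
  2  $ f G f    f d f f $  match f
  3  $ f G      d f f $    expand G ::= S f
  4  $ f f S    d f f $    expand S ::= F d
  5  $ f f d F  d f f $    expand F ::= ε
  6  $ f f d    d f f $    match d
  7  $ f f      f f $      match f
  8  $ f        f $        match f
Accept reached after 8 steps.

8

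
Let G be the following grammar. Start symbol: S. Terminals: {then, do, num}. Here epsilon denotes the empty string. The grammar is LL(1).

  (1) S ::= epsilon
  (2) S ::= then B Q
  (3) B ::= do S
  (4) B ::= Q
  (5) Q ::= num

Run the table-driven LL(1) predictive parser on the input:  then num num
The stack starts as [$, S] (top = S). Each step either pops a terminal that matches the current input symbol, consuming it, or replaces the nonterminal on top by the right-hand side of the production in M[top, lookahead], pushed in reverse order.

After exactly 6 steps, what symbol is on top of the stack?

num

step 1: stack=$ S  input=then num num $  — expand S ::= then B Q
step 2: stack=$ Q B then  input=then num num $  — match then
step 3: stack=$ Q B  input=num num $  — expand B ::= Q
step 4: stack=$ Q Q  input=num num $  — expand Q ::= num
step 5: stack=$ Q num  input=num num $  — match num
step 6: stack=$ Q  input=num $  — expand Q ::= num
Stack after step 6: $ num (top = num).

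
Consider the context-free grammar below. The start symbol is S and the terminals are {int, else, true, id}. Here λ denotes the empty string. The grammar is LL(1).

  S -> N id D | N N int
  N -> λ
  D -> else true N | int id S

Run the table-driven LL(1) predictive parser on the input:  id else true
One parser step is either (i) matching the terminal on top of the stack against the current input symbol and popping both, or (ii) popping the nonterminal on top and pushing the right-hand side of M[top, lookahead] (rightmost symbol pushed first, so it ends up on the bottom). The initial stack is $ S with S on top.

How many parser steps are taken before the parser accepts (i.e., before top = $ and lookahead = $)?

7

step 1: stack=$ S  input=id else true $  — expand S -> N id D
step 2: stack=$ D id N  input=id else true $  — expand N -> λ
step 3: stack=$ D id  input=id else true $  — match id
step 4: stack=$ D  input=else true $  — expand D -> else true N
step 5: stack=$ N true else  input=else true $  — match else
step 6: stack=$ N true  input=true $  — match true
step 7: stack=$ N  input=$  — expand N -> λ
Accept reached after 7 steps.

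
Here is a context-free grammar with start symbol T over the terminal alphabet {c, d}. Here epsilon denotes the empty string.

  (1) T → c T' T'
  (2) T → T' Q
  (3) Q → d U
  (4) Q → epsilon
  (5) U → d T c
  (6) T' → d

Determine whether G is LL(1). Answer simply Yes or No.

Yes

FIRST(T) = {c, d}
FIRST(Q) = {epsilon, d}
FIRST(U) = {d}
FIRST(T') = {d}
FOLLOW(T) = {$, c}
FOLLOW(Q) = {$, c}
FOLLOW(U) = {$, c}
FOLLOW(T') = {$, c, d}
Each cell of M receives at most one production.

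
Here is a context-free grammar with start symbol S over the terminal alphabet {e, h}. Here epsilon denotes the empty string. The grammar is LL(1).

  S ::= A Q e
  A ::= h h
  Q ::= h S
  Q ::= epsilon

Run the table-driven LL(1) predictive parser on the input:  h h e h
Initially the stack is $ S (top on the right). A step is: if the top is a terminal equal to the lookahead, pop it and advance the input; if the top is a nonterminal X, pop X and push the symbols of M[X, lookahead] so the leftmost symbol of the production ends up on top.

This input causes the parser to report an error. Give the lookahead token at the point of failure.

     Stack      Input      Action
  1  $ S        h h e h $  expand S ::= A Q e
  2  $ e Q A    h h e h $  expand A ::= h h
  3  $ e Q h h  h h e h $  match h
  4  $ e Q h    h e h $    match h
  5  $ e Q      e h $      expand Q ::= epsilon
  6  $ e        e h $      match e
  7  $          h $        error: stack empty but input remains

h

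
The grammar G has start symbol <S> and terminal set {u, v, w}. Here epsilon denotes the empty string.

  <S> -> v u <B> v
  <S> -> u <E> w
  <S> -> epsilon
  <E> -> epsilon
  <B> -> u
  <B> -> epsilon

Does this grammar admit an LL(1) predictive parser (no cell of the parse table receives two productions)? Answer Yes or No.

Yes

FIRST(<S>) = {epsilon, u, v}
FIRST(<E>) = {epsilon}
FIRST(<B>) = {epsilon, u}
FOLLOW(<S>) = {$}
FOLLOW(<E>) = {w}
FOLLOW(<B>) = {v}
Each cell of M receives at most one production.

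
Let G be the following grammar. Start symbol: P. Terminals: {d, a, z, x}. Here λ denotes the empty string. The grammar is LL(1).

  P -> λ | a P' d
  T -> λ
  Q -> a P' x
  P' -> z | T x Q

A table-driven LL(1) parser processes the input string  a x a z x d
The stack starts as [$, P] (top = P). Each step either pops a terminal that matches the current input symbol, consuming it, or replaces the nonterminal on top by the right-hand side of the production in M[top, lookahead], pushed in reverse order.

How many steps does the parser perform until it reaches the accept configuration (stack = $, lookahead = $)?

11

      Stack       Input          Action
   1  $ P         a x a z x d $  expand P -> a P' d
   2  $ d P' a    a x a z x d $  match a
   3  $ d P'      x a z x d $    expand P' -> T x Q
   4  $ d Q x T   x a z x d $    expand T -> λ
   5  $ d Q x     x a z x d $    match x
   6  $ d Q       a z x d $      expand Q -> a P' x
   7  $ d x P' a  a z x d $      match a
   8  $ d x P'    z x d $        expand P' -> z
   9  $ d x z     z x d $        match z
  10  $ d x       x d $          match x
  11  $ d         d $            match d
Accept reached after 11 steps.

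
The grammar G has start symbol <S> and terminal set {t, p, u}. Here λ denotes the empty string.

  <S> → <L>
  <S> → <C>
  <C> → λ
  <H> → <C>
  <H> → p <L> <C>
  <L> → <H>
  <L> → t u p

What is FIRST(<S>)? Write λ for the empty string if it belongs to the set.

{λ, p, t}

FIRST(<C>): from <C>→λ we get {λ}. So FIRST(<C>) = {λ}.
FIRST(<H>): from <H>→<C> we get {λ}; from <H>→p <L> <C> we get {p}. So FIRST(<H>) = {λ, p}.
FIRST(<L>): from <L>→<H> we get {λ, p}; from <L>→t u p we get {t}. So FIRST(<L>) = {λ, p, t}.
FIRST(<S>): from <S>→<L> we get {λ, p, t}; from <S>→<C> we get {λ}. So FIRST(<S>) = {λ, p, t}.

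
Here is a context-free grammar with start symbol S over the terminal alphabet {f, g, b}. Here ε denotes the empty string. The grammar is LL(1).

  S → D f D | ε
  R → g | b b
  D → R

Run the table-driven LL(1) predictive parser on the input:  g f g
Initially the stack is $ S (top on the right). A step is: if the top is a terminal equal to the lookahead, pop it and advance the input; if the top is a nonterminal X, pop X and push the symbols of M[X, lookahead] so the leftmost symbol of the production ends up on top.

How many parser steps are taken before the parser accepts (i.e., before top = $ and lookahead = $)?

8

     Stack    Input    Action
  1  $ S      g f g $  expand S → D f D
  2  $ D f D  g f g $  expand D → R
  3  $ D f R  g f g $  expand R → g
  4  $ D f g  g f g $  match g
  5  $ D f    f g $    match f
  6  $ D      g $      expand D → R
  7  $ R      g $      expand R → g
  8  $ g      g $      match g
Accept reached after 8 steps.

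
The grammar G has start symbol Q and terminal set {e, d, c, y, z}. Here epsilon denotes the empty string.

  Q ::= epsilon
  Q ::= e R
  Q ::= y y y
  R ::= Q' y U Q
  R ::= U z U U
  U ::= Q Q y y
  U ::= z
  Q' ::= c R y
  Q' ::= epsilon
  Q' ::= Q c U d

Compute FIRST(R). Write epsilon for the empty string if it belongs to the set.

{c, e, y, z}

FIRST(Q): from Q::=epsilon we get {epsilon}; from Q::=e R we get {e}; from Q::=y y y we get {y}. So FIRST(Q) = {epsilon, e, y}.
FIRST(U): from U::=Q Q y y we get {e, y}; from U::=z we get {z}. So FIRST(U) = {e, y, z}.
FIRST(Q'): from Q'::=c R y we get {c}; from Q'::=epsilon we get {epsilon}; from Q'::=Q c U d we get {c, e, y}. So FIRST(Q') = {epsilon, c, e, y}.
FIRST(R): from R::=Q' y U Q we get {c, e, y}; from R::=U z U U we get {e, y, z}. So FIRST(R) = {c, e, y, z}.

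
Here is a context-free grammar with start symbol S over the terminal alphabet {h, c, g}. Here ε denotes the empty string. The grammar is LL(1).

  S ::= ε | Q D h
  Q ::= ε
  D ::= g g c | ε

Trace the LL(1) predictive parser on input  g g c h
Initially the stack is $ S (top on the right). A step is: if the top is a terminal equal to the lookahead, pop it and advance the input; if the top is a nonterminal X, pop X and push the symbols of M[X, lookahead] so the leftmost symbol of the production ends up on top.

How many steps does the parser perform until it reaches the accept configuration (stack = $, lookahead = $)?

7

     Stack      Input      Action
  1  $ S        g g c h $  expand S ::= Q D h
  2  $ h D Q    g g c h $  expand Q ::= ε
  3  $ h D      g g c h $  expand D ::= g g c
  4  $ h c g g  g g c h $  match g
  5  $ h c g    g c h $    match g
  6  $ h c      c h $      match c
  7  $ h        h $        match h
Accept reached after 7 steps.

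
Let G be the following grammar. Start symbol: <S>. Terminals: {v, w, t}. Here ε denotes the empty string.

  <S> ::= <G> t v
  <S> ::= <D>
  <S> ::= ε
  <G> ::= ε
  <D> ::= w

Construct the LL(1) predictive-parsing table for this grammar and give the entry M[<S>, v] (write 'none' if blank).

FIRST(<G>) = {ε}
FIRST(<D>) = {w}
FIRST(<S>) = {ε, t, w}  (via <G> t v, <D>)
FOLLOW(<S>) includes $ since <S> is the start symbol.
FOLLOW(<S>): <S> appears on no right-hand side. Thus FOLLOW(<S>) = {$}.
For <S> ::= <G> t v: FIRST(<G> t v) = {t}, so it goes in M[<S>, t] for t ∈ {t}.
For <S> ::= <D>: FIRST(<D>) = {w}, so it goes in M[<S>, t] for t ∈ {w}.
For <S> ::= ε: FIRST(ε) = {ε}, so it goes in M[<S>, t] for t ∈ {}; since ε ∈ FIRST, also for every t ∈ FOLLOW(<S>) = {$}.
None of these place a production in M[<S>, v].

none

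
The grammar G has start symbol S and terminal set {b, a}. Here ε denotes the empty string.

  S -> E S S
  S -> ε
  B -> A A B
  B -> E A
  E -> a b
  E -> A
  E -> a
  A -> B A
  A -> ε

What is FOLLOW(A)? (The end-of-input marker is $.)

{$, a}

FIRST(S) = {ε, a}  (via E S S)
FIRST(B) = {ε, a}  (via A A B, E A)
FIRST(A) = {ε, a}  (via B A)
FIRST(E) = {ε, a}  (via A)
FOLLOW(S) includes $ since S is the start symbol.
FOLLOW(S): in S->E S S (occurrence 1), S is followed by S with FIRST {ε, a}; in S->E S S (occurrence 1), the suffix after S is nullable (adds nothing new); in S->E S S (occurrence 2), the suffix after S is empty (adds nothing new). Thus FOLLOW(S) = {$, a}.
FOLLOW(B): in B->A A B, the suffix after B is empty (adds nothing new); in A->B A, B is followed by A with FIRST {ε, a}; in A->B A, the suffix after B is nullable, so FOLLOW(B) ⊇ FOLLOW(A) = {$, a}. Thus FOLLOW(B) = {$, a}.
FOLLOW(E): in S->E S S, E is followed by S S with FIRST {ε, a}; in S->E S S, the suffix after E is nullable, so FOLLOW(E) ⊇ FOLLOW(S) = {$, a}; in B->E A, E is followed by A with FIRST {ε, a}; in B->E A, the suffix after E is nullable, so FOLLOW(E) ⊇ FOLLOW(B) = {$, a}. Thus FOLLOW(E) = {$, a}.
FOLLOW(A): in B->A A B (occurrence 1), A is followed by A B with FIRST {ε, a}; in B->A A B (occurrence 1), the suffix after A is nullable, so FOLLOW(A) ⊇ FOLLOW(B) = {$, a}; in B->A A B (occurrence 2), A is followed by B with FIRST {ε, a}; in B->A A B (occurrence 2), the suffix after A is nullable, so FOLLOW(A) ⊇ FOLLOW(B) = {$, a}; in B->E A, the suffix after A is empty, so FOLLOW(A) ⊇ FOLLOW(B) = {$, a}; in E->A, the suffix after A is empty, so FOLLOW(A) ⊇ FOLLOW(E) = {$, a}; in A->B A, the suffix after A is empty (adds nothing new). Thus FOLLOW(A) = {$, a}.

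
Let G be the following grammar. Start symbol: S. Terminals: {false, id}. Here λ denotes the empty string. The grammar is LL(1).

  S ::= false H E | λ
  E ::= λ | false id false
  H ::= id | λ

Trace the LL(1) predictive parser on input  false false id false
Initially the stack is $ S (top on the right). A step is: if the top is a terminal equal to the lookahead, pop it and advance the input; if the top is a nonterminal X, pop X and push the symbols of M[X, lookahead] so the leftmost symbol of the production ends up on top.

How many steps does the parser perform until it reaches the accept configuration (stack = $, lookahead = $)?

7

     Stack             Input                   Action
  1  $ S               false false id false $  expand S ::= false H E
  2  $ E H false       false false id false $  match false
  3  $ E H             false id false $        expand H ::= λ
  4  $ E               false id false $        expand E ::= false id false
  5  $ false id false  false id false $        match false
  6  $ false id        id false $              match id
  7  $ false           false $                 match false
Accept reached after 7 steps.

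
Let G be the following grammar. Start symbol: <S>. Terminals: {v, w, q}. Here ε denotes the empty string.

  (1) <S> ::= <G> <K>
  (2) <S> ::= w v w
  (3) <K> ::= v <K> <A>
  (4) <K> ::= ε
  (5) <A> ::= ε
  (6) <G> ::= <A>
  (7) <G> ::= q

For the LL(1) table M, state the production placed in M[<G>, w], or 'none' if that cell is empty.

none

FIRST(<K>): from <K>::=v <K> <A> we get {v}; from <K>::=ε we get {ε}. So FIRST(<K>) = {ε, v}.
FIRST(<A>): from <A>::=ε we get {ε}. So FIRST(<A>) = {ε}.
FIRST(<G>): from <G>::=<A> we get {ε}; from <G>::=q we get {q}. So FIRST(<G>) = {ε, q}.
FIRST(<S>): from <S>::=<G> <K> we get {ε, q, v}; from <S>::=w v w we get {w}. So FIRST(<S>) = {ε, q, v, w}.
FOLLOW(<S>) includes $ since <S> is the start symbol.
FOLLOW(<S>): <S> appears on no right-hand side. Thus FOLLOW(<S>) = {$}.
FOLLOW(<G>): in <S>::=<G> <K>, <G> is followed by <K> with FIRST {ε, v}; in <S>::=<G> <K>, the suffix after <G> is nullable, so FOLLOW(<G>) ⊇ FOLLOW(<S>) = {$}. Thus FOLLOW(<G>) = {$, v}.
For <G> ::= <A>: FIRST(<A>) = {ε}, so it goes in M[<G>, t] for t ∈ {}; since ε ∈ FIRST, also for every t ∈ FOLLOW(<G>) = {$, v}.
For <G> ::= q: FIRST(q) = {q}, so it goes in M[<G>, t] for t ∈ {q}.
None of these place a production in M[<G>, w].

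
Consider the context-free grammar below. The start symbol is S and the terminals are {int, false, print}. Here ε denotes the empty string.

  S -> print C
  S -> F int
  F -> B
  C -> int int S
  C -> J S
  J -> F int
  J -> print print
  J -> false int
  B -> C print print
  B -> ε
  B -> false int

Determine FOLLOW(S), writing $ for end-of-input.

{$, print}

FIRST(S) = {false, int, print}  (via F int)
FIRST(F) = {ε, false, int, print}  (via B)
FIRST(J) = {false, int, print}  (via F int)
FIRST(C) = {false, int, print}  (via J S)
FIRST(B) = {ε, false, int, print}  (via C print print)
FOLLOW(S) includes $ since S is the start symbol.
FOLLOW(F): in S->F int, F is followed by int with FIRST {int}; in J->F int, F is followed by int with FIRST {int}. Thus FOLLOW(F) = {int}.
FOLLOW(J): in C->J S, J is followed by S with FIRST {false, int, print}. Thus FOLLOW(J) = {false, int, print}.
FOLLOW(B): in F->B, the suffix after B is empty, so FOLLOW(B) ⊇ FOLLOW(F) = {int}. Thus FOLLOW(B) = {int}.
FOLLOW(S): in C->int int S, the suffix after S is empty, so FOLLOW(S) ⊇ FOLLOW(C) = {$, print}; in C->J S, the suffix after S is empty, so FOLLOW(S) ⊇ FOLLOW(C) = {$, print}. Thus FOLLOW(S) = {$, print}.
FOLLOW(C): in S->print C, the suffix after C is empty, so FOLLOW(C) ⊇ FOLLOW(S) = {$, print}; in B->C print print, C is followed by print print with FIRST {print}. Thus FOLLOW(C) = {$, print}.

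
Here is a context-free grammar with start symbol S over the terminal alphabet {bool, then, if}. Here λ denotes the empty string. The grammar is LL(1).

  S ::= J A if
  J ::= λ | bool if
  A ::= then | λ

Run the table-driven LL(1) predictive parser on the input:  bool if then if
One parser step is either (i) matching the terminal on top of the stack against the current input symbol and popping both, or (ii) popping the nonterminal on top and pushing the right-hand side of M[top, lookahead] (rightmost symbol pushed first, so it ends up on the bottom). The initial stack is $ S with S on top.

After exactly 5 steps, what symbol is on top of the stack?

then

step 1: stack=$ S  input=bool if then if $  — expand S ::= J A if
step 2: stack=$ if A J  input=bool if then if $  — expand J ::= bool if
step 3: stack=$ if A if bool  input=bool if then if $  — match bool
step 4: stack=$ if A if  input=if then if $  — match if
step 5: stack=$ if A  input=then if $  — expand A ::= then
Stack after step 5: $ if then (top = then).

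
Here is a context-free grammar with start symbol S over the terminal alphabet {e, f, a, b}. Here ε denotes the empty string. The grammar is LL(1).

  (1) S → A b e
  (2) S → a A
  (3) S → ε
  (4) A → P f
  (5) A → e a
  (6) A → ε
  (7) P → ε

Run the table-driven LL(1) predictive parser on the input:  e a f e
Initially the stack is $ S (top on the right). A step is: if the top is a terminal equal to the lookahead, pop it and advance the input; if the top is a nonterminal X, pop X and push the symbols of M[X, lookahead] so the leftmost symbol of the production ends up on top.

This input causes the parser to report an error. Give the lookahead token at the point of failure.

step 1: stack=$ S  input=e a f e $  — expand S → A b e
step 2: stack=$ e b A  input=e a f e $  — expand A → e a
step 3: stack=$ e b a e  input=e a f e $  — match e
step 4: stack=$ e b a  input=a f e $  — match a
step 5: stack=$ e b  input=f e $  — error: top is terminal b but lookahead is f

f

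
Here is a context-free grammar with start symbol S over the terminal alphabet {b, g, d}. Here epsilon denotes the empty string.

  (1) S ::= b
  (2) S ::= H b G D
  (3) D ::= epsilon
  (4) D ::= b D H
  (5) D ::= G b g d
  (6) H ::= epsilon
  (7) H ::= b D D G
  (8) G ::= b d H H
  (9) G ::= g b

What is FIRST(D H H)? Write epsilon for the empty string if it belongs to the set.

{epsilon, b, g}

FIRST(H): from H::=epsilon we get {epsilon}; from H::=b D D G we get {b}. So FIRST(H) = {epsilon, b}.
FIRST(G): from G::=b d H H we get {b}; from G::=g b we get {g}. So FIRST(G) = {b, g}.
FIRST(S): from S::=b we get {b}; from S::=H b G D we get {b}. So FIRST(S) = {b}.
FIRST(D): from D::=epsilon we get {epsilon}; from D::=b D H we get {b}; from D::=G b g d we get {b, g}. So FIRST(D) = {epsilon, b, g}.
FIRST(D H H): take FIRST of each symbol in turn, carrying on past any symbol whose FIRST contains epsilon; result {epsilon, b, g}.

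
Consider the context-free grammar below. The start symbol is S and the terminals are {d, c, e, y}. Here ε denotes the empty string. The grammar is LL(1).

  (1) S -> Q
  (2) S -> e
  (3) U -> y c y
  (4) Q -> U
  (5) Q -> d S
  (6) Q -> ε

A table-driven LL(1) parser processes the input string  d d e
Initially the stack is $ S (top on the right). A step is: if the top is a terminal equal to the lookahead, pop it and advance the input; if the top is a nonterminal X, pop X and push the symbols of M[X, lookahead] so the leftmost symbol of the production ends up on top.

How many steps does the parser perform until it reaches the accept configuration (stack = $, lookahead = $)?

step 1: stack=$ S  input=d d e $  — expand S -> Q
step 2: stack=$ Q  input=d d e $  — expand Q -> d S
step 3: stack=$ S d  input=d d e $  — match d
step 4: stack=$ S  input=d e $  — expand S -> Q
step 5: stack=$ Q  input=d e $  — expand Q -> d S
step 6: stack=$ S d  input=d e $  — match d
step 7: stack=$ S  input=e $  — expand S -> e
step 8: stack=$ e  input=e $  — match e
Accept reached after 8 steps.

8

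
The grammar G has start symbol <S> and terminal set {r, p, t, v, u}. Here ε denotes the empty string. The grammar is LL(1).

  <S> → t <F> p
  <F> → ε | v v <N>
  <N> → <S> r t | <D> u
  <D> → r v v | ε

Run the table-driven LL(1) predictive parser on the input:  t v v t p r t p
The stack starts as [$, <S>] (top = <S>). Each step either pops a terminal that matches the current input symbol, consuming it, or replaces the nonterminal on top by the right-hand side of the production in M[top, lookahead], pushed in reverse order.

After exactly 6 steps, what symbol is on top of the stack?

step 1: stack=$ <S>  input=t v v t p r t p $  — expand <S> → t <F> p
step 2: stack=$ p <F> t  input=t v v t p r t p $  — match t
step 3: stack=$ p <F>  input=v v t p r t p $  — expand <F> → v v <N>
step 4: stack=$ p <N> v v  input=v v t p r t p $  — match v
step 5: stack=$ p <N> v  input=v t p r t p $  — match v
step 6: stack=$ p <N>  input=t p r t p $  — expand <N> → <S> r t
Stack after step 6: $ p t r <S> (top = <S>).

<S>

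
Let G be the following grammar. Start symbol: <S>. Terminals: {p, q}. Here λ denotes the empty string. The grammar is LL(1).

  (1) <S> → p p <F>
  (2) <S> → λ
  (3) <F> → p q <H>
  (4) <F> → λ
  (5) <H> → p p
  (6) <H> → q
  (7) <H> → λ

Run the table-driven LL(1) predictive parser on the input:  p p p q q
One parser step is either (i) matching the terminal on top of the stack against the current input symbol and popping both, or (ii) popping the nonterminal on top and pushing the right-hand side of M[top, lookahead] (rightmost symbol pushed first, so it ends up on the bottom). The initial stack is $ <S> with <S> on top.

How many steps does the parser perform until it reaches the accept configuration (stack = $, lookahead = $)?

8

     Stack      Input        Action
  1  $ <S>      p p p q q $  expand <S> → p p <F>
  2  $ <F> p p  p p p q q $  match p
  3  $ <F> p    p p q q $    match p
  4  $ <F>      p q q $      expand <F> → p q <H>
  5  $ <H> q p  p q q $      match p
  6  $ <H> q    q q $        match q
  7  $ <H>      q $          expand <H> → q
  8  $ q        q $          match q
Accept reached after 8 steps.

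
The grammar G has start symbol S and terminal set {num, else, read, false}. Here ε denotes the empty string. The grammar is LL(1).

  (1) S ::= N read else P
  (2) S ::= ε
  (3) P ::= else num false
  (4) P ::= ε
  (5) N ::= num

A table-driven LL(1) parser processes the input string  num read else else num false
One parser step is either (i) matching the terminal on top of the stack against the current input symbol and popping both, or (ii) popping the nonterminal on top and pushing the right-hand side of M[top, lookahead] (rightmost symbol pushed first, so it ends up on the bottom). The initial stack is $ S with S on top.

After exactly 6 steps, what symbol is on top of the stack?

     Stack              Input                           Action
  1  $ S                num read else else num false $  expand S ::= N read else P
  2  $ P else read N    num read else else num false $  expand N ::= num
  3  $ P else read num  num read else else num false $  match num
  4  $ P else read      read else else num false $      match read
  5  $ P else           else else num false $           match else
  6  $ P                else num false $                expand P ::= else num false
Stack after step 6: $ false num else (top = else).

else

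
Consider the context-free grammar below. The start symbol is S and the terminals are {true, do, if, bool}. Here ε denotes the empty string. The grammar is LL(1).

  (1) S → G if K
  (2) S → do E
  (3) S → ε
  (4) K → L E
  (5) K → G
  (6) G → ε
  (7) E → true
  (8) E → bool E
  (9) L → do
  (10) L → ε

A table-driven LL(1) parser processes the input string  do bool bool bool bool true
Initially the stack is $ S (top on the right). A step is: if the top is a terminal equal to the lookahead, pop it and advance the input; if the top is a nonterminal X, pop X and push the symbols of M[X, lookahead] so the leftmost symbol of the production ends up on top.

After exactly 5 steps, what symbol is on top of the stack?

bool

step 1: stack=$ S  input=do bool bool bool bool true $  — expand S → do E
step 2: stack=$ E do  input=do bool bool bool bool true $  — match do
step 3: stack=$ E  input=bool bool bool bool true $  — expand E → bool E
step 4: stack=$ E bool  input=bool bool bool bool true $  — match bool
step 5: stack=$ E  input=bool bool bool true $  — expand E → bool E
Stack after step 5: $ E bool (top = bool).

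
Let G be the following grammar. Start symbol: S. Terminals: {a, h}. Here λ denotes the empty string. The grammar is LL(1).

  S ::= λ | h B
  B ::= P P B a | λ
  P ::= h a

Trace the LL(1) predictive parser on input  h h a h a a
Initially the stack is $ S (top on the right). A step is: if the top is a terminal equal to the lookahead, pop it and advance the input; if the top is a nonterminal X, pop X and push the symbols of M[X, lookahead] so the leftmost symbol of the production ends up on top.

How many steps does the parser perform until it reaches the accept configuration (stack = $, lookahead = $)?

11

step 1: stack=$ S  input=h h a h a a $  — expand S ::= h B
step 2: stack=$ B h  input=h h a h a a $  — match h
step 3: stack=$ B  input=h a h a a $  — expand B ::= P P B a
step 4: stack=$ a B P P  input=h a h a a $  — expand P ::= h a
step 5: stack=$ a B P a h  input=h a h a a $  — match h
step 6: stack=$ a B P a  input=a h a a $  — match a
step 7: stack=$ a B P  input=h a a $  — expand P ::= h a
step 8: stack=$ a B a h  input=h a a $  — match h
step 9: stack=$ a B a  input=a a $  — match a
step 10: stack=$ a B  input=a $  — expand B ::= λ
step 11: stack=$ a  input=a $  — match a
Accept reached after 11 steps.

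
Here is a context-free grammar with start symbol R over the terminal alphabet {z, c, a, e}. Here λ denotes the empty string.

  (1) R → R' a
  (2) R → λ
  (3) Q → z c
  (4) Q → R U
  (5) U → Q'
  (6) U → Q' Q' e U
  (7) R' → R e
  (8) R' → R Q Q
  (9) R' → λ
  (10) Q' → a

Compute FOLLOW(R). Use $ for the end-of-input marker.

FIRST(Q') = {a}
FIRST(U) = {a}  (via Q', Q' Q' e U)
FIRST(R) = {λ, a, e, z}  (via R' a)
FIRST(Q) = {a, e, z}  (via R U)
FIRST(R') = {λ, a, e, z}  (via R e, R Q Q)
FOLLOW(R) includes $ since R is the start symbol.
FOLLOW(R): in Q→R U, R is followed by U with FIRST {a}; in R'→R e, R is followed by e with FIRST {e}; in R'→R Q Q, R is followed by Q Q with FIRST {a, e, z}. Thus FOLLOW(R) = {$, a, e, z}.
FOLLOW(R'): in R→R' a, R' is followed by a with FIRST {a}. Thus FOLLOW(R') = {a}.
FOLLOW(Q): in R'→R Q Q (occurrence 1), Q is followed by Q with FIRST {a, e, z}; in R'→R Q Q (occurrence 2), the suffix after Q is empty, so FOLLOW(Q) ⊇ FOLLOW(R') = {a}. Thus FOLLOW(Q) = {a, e, z}.
FOLLOW(U): in Q→R U, the suffix after U is empty, so FOLLOW(U) ⊇ FOLLOW(Q) = {a, e, z}; in U→Q' Q' e U, the suffix after U is empty (adds nothing new). Thus FOLLOW(U) = {a, e, z}.
FOLLOW(Q'): in U→Q', the suffix after Q' is empty, so FOLLOW(Q') ⊇ FOLLOW(U) = {a, e, z}; in U→Q' Q' e U (occurrence 1), Q' is followed by Q' e U with FIRST {a}; in U→Q' Q' e U (occurrence 2), Q' is followed by e U with FIRST {e}. Thus FOLLOW(Q') = {a, e, z}.

{$, a, e, z}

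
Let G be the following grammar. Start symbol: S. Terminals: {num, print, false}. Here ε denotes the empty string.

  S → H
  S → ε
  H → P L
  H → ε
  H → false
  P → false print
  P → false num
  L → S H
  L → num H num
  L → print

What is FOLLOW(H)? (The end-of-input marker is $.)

{$, false, num}

FIRST(P) = {false}
FIRST(H) = {ε, false}  (via P L)
FIRST(S) = {ε, false}  (via H)
FIRST(L) = {ε, false, num, print}  (via S H)
FOLLOW(S) includes $ since S is the start symbol.
FOLLOW(S): in L→S H, S is followed by H with FIRST {ε, false}; in L→S H, the suffix after S is nullable, so FOLLOW(S) ⊇ FOLLOW(L) = {$, false, num}. Thus FOLLOW(S) = {$, false, num}.
FOLLOW(H): in S→H, the suffix after H is empty, so FOLLOW(H) ⊇ FOLLOW(S) = {$, false, num}; in L→S H, the suffix after H is empty, so FOLLOW(H) ⊇ FOLLOW(L) = {$, false, num}; in L→num H num, H is followed by num with FIRST {num}. Thus FOLLOW(H) = {$, false, num}.
FOLLOW(P): in H→P L, P is followed by L with FIRST {ε, false, num, print}; in H→P L, the suffix after P is nullable, so FOLLOW(P) ⊇ FOLLOW(H) = {$, false, num}. Thus FOLLOW(P) = {$, false, num, print}.
FOLLOW(L): in H→P L, the suffix after L is empty, so FOLLOW(L) ⊇ FOLLOW(H) = {$, false, num}. Thus FOLLOW(L) = {$, false, num}.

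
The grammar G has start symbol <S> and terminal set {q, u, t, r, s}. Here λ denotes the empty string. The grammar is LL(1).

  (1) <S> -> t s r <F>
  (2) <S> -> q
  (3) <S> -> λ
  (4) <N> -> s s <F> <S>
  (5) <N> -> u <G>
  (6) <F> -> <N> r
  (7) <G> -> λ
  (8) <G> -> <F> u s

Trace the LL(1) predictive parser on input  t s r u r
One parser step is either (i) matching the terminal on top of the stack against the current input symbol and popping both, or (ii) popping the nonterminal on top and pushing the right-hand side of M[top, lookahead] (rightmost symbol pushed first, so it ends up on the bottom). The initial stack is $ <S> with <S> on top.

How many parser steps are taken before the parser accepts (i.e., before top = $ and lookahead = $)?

step 1: stack=$ <S>  input=t s r u r $  — expand <S> -> t s r <F>
step 2: stack=$ <F> r s t  input=t s r u r $  — match t
step 3: stack=$ <F> r s  input=s r u r $  — match s
step 4: stack=$ <F> r  input=r u r $  — match r
step 5: stack=$ <F>  input=u r $  — expand <F> -> <N> r
step 6: stack=$ r <N>  input=u r $  — expand <N> -> u <G>
step 7: stack=$ r <G> u  input=u r $  — match u
step 8: stack=$ r <G>  input=r $  — expand <G> -> λ
step 9: stack=$ r  input=r $  — match r
Accept reached after 9 steps.

9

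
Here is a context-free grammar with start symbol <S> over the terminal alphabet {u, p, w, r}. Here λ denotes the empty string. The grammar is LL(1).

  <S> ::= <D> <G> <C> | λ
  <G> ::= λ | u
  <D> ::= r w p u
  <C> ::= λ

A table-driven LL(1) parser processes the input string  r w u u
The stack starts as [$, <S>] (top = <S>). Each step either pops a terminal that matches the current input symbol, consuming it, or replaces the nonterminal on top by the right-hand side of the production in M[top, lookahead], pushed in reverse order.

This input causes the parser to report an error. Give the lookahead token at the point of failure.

u

     Stack              Input      Action
  1  $ <S>              r w u u $  expand <S> ::= <D> <G> <C>
  2  $ <C> <G> <D>      r w u u $  expand <D> ::= r w p u
  3  $ <C> <G> u p w r  r w u u $  match r
  4  $ <C> <G> u p w    w u u $    match w
  5  $ <C> <G> u p      u u $      error: top is terminal p but lookahead is u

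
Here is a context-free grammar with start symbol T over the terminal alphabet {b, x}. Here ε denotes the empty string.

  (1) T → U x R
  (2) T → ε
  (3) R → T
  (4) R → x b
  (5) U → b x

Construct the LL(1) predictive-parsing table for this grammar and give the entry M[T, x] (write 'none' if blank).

FIRST(U): from U→b x we get {b}. So FIRST(U) = {b}.
FIRST(T): from T→U x R we get {b}; from T→ε we get {ε}. So FIRST(T) = {ε, b}.
FIRST(R): from R→T we get {ε, b}; from R→x b we get {x}. So FIRST(R) = {ε, b, x}.
FOLLOW(T) includes $ since T is the start symbol.
FOLLOW(T): in R→T, the suffix after T is empty, so FOLLOW(T) ⊇ FOLLOW(R) = {$}. Thus FOLLOW(T) = {$}.
FOLLOW(R): in T→U x R, the suffix after R is empty, so FOLLOW(R) ⊇ FOLLOW(T) = {$}. Thus FOLLOW(R) = {$}.
For T → U x R: FIRST(U x R) = {b}, so it goes in M[T, t] for t ∈ {b}.
For T → ε: FIRST(ε) = {ε}, so it goes in M[T, t] for t ∈ {}; since ε ∈ FIRST, also for every t ∈ FOLLOW(T) = {$}.
None of these place a production in M[T, x].

none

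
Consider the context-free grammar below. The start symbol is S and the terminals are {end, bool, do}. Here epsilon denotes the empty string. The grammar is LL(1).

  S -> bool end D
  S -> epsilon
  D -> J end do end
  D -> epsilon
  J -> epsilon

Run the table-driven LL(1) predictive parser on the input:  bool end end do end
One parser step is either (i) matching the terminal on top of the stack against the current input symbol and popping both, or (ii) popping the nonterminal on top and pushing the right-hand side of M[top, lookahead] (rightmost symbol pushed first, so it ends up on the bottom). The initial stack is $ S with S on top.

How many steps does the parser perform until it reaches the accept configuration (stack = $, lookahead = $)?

8

     Stack           Input                  Action
  1  $ S             bool end end do end $  expand S -> bool end D
  2  $ D end bool    bool end end do end $  match bool
  3  $ D end         end end do end $       match end
  4  $ D             end do end $           expand D -> J end do end
  5  $ end do end J  end do end $           expand J -> epsilon
  6  $ end do end    end do end $           match end
  7  $ end do        do end $               match do
  8  $ end           end $                  match end
Accept reached after 8 steps.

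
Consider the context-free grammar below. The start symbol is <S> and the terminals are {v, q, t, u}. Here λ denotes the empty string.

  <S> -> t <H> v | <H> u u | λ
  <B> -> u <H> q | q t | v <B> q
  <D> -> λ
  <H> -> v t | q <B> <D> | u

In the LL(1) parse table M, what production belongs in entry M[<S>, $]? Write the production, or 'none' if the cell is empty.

<S> -> λ

FIRST(<B>): from <B>->u <H> q we get {u}; from <B>->q t we get {q}; from <B>->v <B> q we get {v}. So FIRST(<B>) = {q, u, v}.
FIRST(<D>): from <D>->λ we get {λ}. So FIRST(<D>) = {λ}.
FIRST(<H>): from <H>->v t we get {v}; from <H>->q <B> <D> we get {q}; from <H>->u we get {u}. So FIRST(<H>) = {q, u, v}.
FIRST(<S>): from <S>->t <H> v we get {t}; from <S>-><H> u u we get {q, u, v}; from <S>->λ we get {λ}. So FIRST(<S>) = {λ, q, t, u, v}.
FOLLOW(<S>) includes $ since <S> is the start symbol.
FOLLOW(<S>): <S> appears on no right-hand side. Thus FOLLOW(<S>) = {$}.
For <S> -> t <H> v: FIRST(t <H> v) = {t}, so it goes in M[<S>, t] for t ∈ {t}.
For <S> -> <H> u u: FIRST(<H> u u) = {q, u, v}, so it goes in M[<S>, t] for t ∈ {q, u, v}.
For <S> -> λ: FIRST(λ) = {λ}, so it goes in M[<S>, t] for t ∈ {}; since λ ∈ FIRST, also for every t ∈ FOLLOW(<S>) = {$}.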